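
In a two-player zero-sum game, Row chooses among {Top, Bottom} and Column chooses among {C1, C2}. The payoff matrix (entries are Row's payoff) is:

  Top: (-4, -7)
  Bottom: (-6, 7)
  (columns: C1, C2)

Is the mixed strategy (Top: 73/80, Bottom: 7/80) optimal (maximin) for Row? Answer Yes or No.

No

Against C1 this mix gives (73/80)·(-4) + (7/80)·(-6) = -167/40.
Against C2 this mix gives (73/80)·(-7) + (7/80)·7 = -231/40.
Column will play C2, holding Row to -231/40. Shifting weight toward the row that does better against C2 would raise this floor (the equalizing mix achieves -35/8 against both C2 and C1), so the proposed strategy is not optimal.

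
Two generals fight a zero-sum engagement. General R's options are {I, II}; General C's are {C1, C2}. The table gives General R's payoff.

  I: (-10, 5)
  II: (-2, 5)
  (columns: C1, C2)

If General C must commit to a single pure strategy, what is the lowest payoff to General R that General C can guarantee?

-2

Column maxima: C1 → -2, C2 → 5.
The smallest of these is -2.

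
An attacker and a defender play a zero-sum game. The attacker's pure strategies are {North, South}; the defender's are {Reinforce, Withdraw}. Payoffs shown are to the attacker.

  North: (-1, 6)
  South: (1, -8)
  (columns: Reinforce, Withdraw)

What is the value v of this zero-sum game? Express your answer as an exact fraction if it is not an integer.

-1/8

Row minima: North → -1, South → -8; maximin = -1.
Column maxima: Reinforce → 1, Withdraw → 6; minimax = 1.
-1 ≠ 1, so there is no saddle point; optimal play is mixed.
Let the attacker play North with probability p. Expected payoff against Reinforce: (-1)p + 1(1−p) = −2p + 1; against Withdraw: 6p + (-8)(1−p) = 14p − 8.
Setting these equal: −2p + 1 = 14p − 8 ⇒ −16p = -9 ⇒ p = 9/16, and the value is (-2)·(9/16) + 1 = -1/8.
For the defender: with q = P(Reinforce), equating North's and South's payoffs gives −7q + 6 = 9q − 8 ⇒ q = 7/8.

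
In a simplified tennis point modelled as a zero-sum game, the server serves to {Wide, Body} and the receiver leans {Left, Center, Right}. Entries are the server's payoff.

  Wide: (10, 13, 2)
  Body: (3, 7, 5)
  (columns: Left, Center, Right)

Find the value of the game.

Row minima: Wide → 2, Body → 3; maximin = 3.
Column maxima: Left → 10, Center → 13, Right → 5; minimax = 5.
3 ≠ 5, so there is no saddle point; optimal play is mixed.
Center is strictly dominated by Left (it gives the server strictly more in every row), so the receiver never plays it.
On the remaining 2×2 (Wide, Body vs Left, Right):
Let the server play Wide with probability p. Expected payoff against Left: 10p + 3(1−p) = 7p + 3; against Right: 2p + 5(1−p) = −3p + 5.
Setting these equal: 7p + 3 = −3p + 5 ⇒ 10p = 2 ⇒ p = 1/5, and the value is (7)·(1/5) + 3 = 22/5.
For the receiver: with q = P(Left), equating Wide's and Body's payoffs gives 8q + 2 = −2q + 5 ⇒ q = 3/10.

22/5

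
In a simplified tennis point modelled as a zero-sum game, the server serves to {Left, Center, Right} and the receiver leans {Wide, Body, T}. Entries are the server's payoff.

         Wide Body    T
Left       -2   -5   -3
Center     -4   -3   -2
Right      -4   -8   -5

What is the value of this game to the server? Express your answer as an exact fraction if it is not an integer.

-7/2

Row minima: Left → -5, Center → -4, Right → -8; maximin = -4.
Column maxima: Wide → -2, Body → -3, T → -2; minimax = -3.
-4 ≠ -3, so there is no saddle point; optimal play is mixed.
Right is strictly dominated by Left, so the server never plays it.
T is strictly dominated by Body (it gives the server strictly more in every row), so the receiver never plays it.
On the remaining 2×2 (Left, Center vs Wide, Body):
Let the server play Left with probability p. Expected payoff against Wide: (-2)p + (-4)(1−p) = 2p − 4; against Body: (-5)p + (-3)(1−p) = −2p − 3.
Setting these equal: 2p − 4 = −2p − 3 ⇒ 4p = 1 ⇒ p = 1/4, and the value is (2)·(1/4) − 4 = -7/2.
For the receiver: with q = P(Wide), equating Left's and Center's payoffs gives 3q − 5 = −q − 3 ⇒ q = 1/2.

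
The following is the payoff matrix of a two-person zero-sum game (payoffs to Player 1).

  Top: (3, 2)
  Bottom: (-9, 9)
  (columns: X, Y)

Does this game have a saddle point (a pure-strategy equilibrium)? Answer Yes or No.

No

Row minima: Top → 2, Bottom → -9; maximin = 2.
Column maxima: X → 3, Y → 9; minimax = 3.
2 ≠ 3, so no pure-strategy equilibrium exists.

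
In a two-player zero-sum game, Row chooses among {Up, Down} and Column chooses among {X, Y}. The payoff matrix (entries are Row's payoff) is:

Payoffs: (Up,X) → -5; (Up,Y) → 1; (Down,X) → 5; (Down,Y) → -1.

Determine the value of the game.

0

Row minima: Up → -5, Down → -1; maximin = -1.
Column maxima: X → 5, Y → 1; minimax = 1.
-1 ≠ 1, so there is no saddle point; optimal play is mixed.
Let Row play Up with probability p. Expected payoff against X: (-5)p + 5(1−p) = −10p + 5; against Y: 1p + (-1)(1−p) = 2p − 1.
Setting these equal: −10p + 5 = 2p − 1 ⇒ −12p = -6 ⇒ p = 1/2, and the value is (-10)·(1/2) + 5 = 0.
For Column: with q = P(X), equating Up's and Down's payoffs gives −6q + 1 = 6q − 1 ⇒ q = 1/6.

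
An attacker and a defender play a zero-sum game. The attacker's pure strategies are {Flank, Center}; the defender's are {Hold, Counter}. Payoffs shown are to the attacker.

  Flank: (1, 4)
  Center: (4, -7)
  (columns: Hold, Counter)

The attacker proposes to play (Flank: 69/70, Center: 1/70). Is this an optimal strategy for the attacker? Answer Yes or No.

No

Against Hold this mix gives (69/70)·1 + (1/70)·4 = 73/70.
Against Counter this mix gives (69/70)·4 + (1/70)·(-7) = 269/70.
The defender will play Hold, holding the attacker to 73/70. Shifting weight toward the row that does better against Hold would raise this floor (the equalizing mix achieves 23/14 against both Hold and Counter), so the proposed strategy is not optimal.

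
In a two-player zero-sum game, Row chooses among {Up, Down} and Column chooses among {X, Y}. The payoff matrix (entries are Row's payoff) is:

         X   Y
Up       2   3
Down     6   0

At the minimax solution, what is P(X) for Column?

Row minima: Up → 2, Down → 0; maximin = 2.
Column maxima: X → 6, Y → 3; minimax = 3.
2 ≠ 3, so there is no saddle point; optimal play is mixed.
Let Row play Up with probability p. Expected payoff against X: 2p + 6(1−p) = −4p + 6; against Y: 3p + 0(1−p) = 3p.
Setting these equal: −4p + 6 = 3p ⇒ −7p = -6 ⇒ p = 6/7, and the value is (-4)·(6/7) + 6 = 18/7.
For Column: with q = P(X), equating Up's and Down's payoffs gives −q + 3 = 6q ⇒ q = 3/7.

3/7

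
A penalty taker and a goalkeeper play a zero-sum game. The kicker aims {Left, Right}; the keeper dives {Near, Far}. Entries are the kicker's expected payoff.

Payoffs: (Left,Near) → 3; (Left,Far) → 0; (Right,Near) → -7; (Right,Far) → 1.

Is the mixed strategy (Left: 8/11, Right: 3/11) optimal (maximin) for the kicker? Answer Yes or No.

Against Near this mix gives (8/11)·3 + (3/11)·(-7) = 3/11.
Against Far this mix gives (8/11)·0 + (3/11)·1 = 3/11.
All of the keeper's active replies (Near, Far) yield 3/11, and no column does worse for the kicker. The mix makes the keeper indifferent and guarantees 3/11, so it is optimal.

Yes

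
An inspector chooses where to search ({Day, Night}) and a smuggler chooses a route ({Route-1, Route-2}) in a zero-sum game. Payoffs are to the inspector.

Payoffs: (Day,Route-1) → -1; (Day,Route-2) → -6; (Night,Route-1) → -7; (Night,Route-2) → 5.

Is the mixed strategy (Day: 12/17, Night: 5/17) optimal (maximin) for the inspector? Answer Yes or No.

Against Route-1 this mix gives (12/17)·(-1) + (5/17)·(-7) = -47/17.
Against Route-2 this mix gives (12/17)·(-6) + (5/17)·5 = -47/17.
All of the smuggler's active replies (Route-1, Route-2) yield -47/17, and no column does worse for the inspector. The mix makes the smuggler indifferent and guarantees -47/17, so it is optimal.

Yes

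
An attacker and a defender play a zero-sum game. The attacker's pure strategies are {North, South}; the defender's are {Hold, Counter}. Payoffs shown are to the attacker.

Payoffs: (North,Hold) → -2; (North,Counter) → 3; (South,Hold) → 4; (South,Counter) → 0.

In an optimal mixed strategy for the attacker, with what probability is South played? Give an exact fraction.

5/9

Row minima: North → -2, South → 0; maximin = 0.
Column maxima: Hold → 4, Counter → 3; minimax = 3.
0 ≠ 3, so there is no saddle point; optimal play is mixed.
Let the attacker play North with probability p. Expected payoff against Hold: (-2)p + 4(1−p) = −6p + 4; against Counter: 3p + 0(1−p) = 3p.
Setting these equal: −6p + 4 = 3p ⇒ −9p = -4 ⇒ p = 4/9, and the value is (-6)·(4/9) + 4 = 4/3.
For the defender: with q = P(Hold), equating North's and South's payoffs gives −5q + 3 = 4q ⇒ q = 1/3.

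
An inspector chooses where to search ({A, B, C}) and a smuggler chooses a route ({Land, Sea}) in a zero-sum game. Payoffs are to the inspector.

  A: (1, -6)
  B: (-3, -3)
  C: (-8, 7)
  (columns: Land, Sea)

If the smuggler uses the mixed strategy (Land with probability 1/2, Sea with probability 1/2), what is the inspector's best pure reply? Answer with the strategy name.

C

Expected payoff of A: (1/2)·1 + (1/2)·(-6) = -5/2.
Expected payoff of B: (1/2)·(-3) + (1/2)·(-3) = -3.
Expected payoff of C: (1/2)·(-8) + (1/2)·7 = -1/2.
The largest is -1/2, so the inspector's best response is C.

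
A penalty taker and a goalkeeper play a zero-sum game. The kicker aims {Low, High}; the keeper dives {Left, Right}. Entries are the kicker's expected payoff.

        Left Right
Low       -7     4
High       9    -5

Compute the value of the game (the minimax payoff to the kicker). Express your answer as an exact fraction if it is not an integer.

Row minima: Low → -7, High → -5; maximin = -5.
Column maxima: Left → 9, Right → 4; minimax = 4.
-5 ≠ 4, so there is no saddle point; optimal play is mixed.
Let the kicker play Low with probability p. Expected payoff against Left: (-7)p + 9(1−p) = −16p + 9; against Right: 4p + (-5)(1−p) = 9p − 5.
Setting these equal: −16p + 9 = 9p − 5 ⇒ −25p = -14 ⇒ p = 14/25, and the value is (-16)·(14/25) + 9 = 1/25.
For the keeper: with q = P(Left), equating Low's and High's payoffs gives −11q + 4 = 14q − 5 ⇒ q = 9/25.

1/25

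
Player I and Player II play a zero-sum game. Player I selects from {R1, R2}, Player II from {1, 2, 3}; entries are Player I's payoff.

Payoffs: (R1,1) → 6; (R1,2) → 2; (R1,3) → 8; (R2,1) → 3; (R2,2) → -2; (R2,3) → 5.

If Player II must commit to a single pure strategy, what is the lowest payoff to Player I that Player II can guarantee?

Column maxima: 1 → 6, 2 → 2, 3 → 8.
The smallest of these is 2.

2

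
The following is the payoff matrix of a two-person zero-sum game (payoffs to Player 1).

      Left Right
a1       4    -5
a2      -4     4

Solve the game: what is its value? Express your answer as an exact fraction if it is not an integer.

Row minima: a1 → -5, a2 → -4; maximin = -4.
Column maxima: Left → 4, Right → 4; minimax = 4.
-4 ≠ 4, so there is no saddle point; optimal play is mixed.
Let Player 1 play a1 with probability p. Expected payoff against Left: 4p + (-4)(1−p) = 8p − 4; against Right: (-5)p + 4(1−p) = −9p + 4.
Setting these equal: 8p − 4 = −9p + 4 ⇒ 17p = 8 ⇒ p = 8/17, and the value is (8)·(8/17) − 4 = -4/17.
For Player 2: with q = P(Left), equating a1's and a2's payoffs gives 9q − 5 = −8q + 4 ⇒ q = 9/17.

-4/17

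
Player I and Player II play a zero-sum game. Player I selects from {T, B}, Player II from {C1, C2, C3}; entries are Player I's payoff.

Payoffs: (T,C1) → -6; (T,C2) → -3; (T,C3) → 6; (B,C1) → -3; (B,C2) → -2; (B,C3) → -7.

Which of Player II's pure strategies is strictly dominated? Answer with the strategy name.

C2

C1 holds Player I's payoff strictly below C2 in every row: -6 < -3, -3 < -2.
So C2 is strictly dominated for Player II.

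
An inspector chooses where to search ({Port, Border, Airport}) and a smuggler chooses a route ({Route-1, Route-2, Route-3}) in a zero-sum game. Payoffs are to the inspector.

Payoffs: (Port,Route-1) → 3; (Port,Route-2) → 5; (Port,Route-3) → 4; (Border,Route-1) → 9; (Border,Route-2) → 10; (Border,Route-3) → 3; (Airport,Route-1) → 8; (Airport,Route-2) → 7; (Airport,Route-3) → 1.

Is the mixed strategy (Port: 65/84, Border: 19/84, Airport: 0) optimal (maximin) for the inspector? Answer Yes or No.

Against Route-1 this mix gives (65/84)·3 + (19/84)·9 = 61/14.
Against Route-2 this mix gives (65/84)·5 + (19/84)·10 = 515/84.
Against Route-3 this mix gives (65/84)·4 + (19/84)·3 = 317/84.
The smuggler will play Route-3, holding the inspector to 317/84. Shifting weight toward the row that does better against Route-3 would raise this floor (the equalizing mix achieves 27/7 against both Route-3 and Route-1), so the proposed strategy is not optimal.

No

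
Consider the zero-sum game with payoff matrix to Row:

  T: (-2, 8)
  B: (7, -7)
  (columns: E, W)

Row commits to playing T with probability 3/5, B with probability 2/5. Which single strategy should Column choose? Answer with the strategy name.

E

If Column plays E, Row's expected payoff is (3/5)·(-2) + (2/5)·7 = 8/5.
If Column plays W, Row's expected payoff is (3/5)·8 + (2/5)·(-7) = 2.
Column minimizes Row's payoff; the smallest is 8/5, so the best response is E.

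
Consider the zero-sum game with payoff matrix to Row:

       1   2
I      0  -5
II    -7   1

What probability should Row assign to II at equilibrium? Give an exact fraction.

Row minima: I → -5, II → -7; maximin = -5.
Column maxima: 1 → 0, 2 → 1; minimax = 0.
-5 ≠ 0, so there is no saddle point; optimal play is mixed.
Let Row play I with probability p. Expected payoff against 1: 0p + (-7)(1−p) = 7p − 7; against 2: (-5)p + 1(1−p) = −6p + 1.
Setting these equal: 7p − 7 = −6p + 1 ⇒ 13p = 8 ⇒ p = 8/13, and the value is (7)·(8/13) − 7 = -35/13.
For Column: with q = P(1), equating I's and II's payoffs gives 5q − 5 = −8q + 1 ⇒ q = 6/13.

5/13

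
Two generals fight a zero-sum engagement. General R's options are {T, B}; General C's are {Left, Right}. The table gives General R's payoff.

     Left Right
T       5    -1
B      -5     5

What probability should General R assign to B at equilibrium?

3/8

Row minima: T → -1, B → -5; maximin = -1.
Column maxima: Left → 5, Right → 5; minimax = 5.
-1 ≠ 5, so there is no saddle point; optimal play is mixed.
Let General R play T with probability p. Expected payoff against Left: 5p + (-5)(1−p) = 10p − 5; against Right: (-1)p + 5(1−p) = −6p + 5.
Setting these equal: 10p − 5 = −6p + 5 ⇒ 16p = 10 ⇒ p = 5/8, and the value is (10)·(5/8) − 5 = 5/4.
For General C: with q = P(Left), equating T's and B's payoffs gives 6q − 1 = −10q + 5 ⇒ q = 3/8.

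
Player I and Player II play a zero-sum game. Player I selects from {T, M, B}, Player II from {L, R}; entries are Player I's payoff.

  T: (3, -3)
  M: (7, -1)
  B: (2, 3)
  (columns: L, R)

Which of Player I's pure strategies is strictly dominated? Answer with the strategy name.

T

M gives a strictly higher payoff than T against every column: 7 > 3, -1 > -3.
So T is strictly dominated and Player I never plays it.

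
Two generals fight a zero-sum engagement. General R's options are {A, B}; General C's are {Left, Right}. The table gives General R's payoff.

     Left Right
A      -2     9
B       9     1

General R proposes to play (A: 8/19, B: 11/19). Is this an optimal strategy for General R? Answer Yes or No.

Against Left this mix gives (8/19)·(-2) + (11/19)·9 = 83/19.
Against Right this mix gives (8/19)·9 + (11/19)·1 = 83/19.
All of General C's active replies (Left, Right) yield 83/19, and no column does worse for General R. The mix makes General C indifferent and guarantees 83/19, so it is optimal.

Yes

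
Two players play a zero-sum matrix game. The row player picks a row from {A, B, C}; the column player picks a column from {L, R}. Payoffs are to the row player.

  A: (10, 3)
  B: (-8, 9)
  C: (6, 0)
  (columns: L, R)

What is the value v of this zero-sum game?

19/4

Row minima: A → 3, B → -8, C → 0; maximin = 3.
Column maxima: L → 10, R → 9; minimax = 9.
3 ≠ 9, so there is no saddle point; optimal play is mixed.
C is strictly dominated by A, so the row player never plays it.
On the remaining 2×2 (A, B vs L, R):
Let the row player play A with probability p. Expected payoff against L: 10p + (-8)(1−p) = 18p − 8; against R: 3p + 9(1−p) = −6p + 9.
Setting these equal: 18p − 8 = −6p + 9 ⇒ 24p = 17 ⇒ p = 17/24, and the value is (18)·(17/24) − 8 = 19/4.
For the column player: with q = P(L), equating A's and B's payoffs gives 7q + 3 = −17q + 9 ⇒ q = 1/4.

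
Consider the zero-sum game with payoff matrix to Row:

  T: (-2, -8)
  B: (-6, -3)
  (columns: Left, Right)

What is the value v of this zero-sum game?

-14/3

Row minima: T → -8, B → -6; maximin = -6.
Column maxima: Left → -2, Right → -3; minimax = -3.
-6 ≠ -3, so there is no saddle point; optimal play is mixed.
Let Row play T with probability p. Expected payoff against Left: (-2)p + (-6)(1−p) = 4p − 6; against Right: (-8)p + (-3)(1−p) = −5p − 3.
Setting these equal: 4p − 6 = −5p − 3 ⇒ 9p = 3 ⇒ p = 1/3, and the value is (4)·(1/3) − 6 = -14/3.
For Column: with q = P(Left), equating T's and B's payoffs gives 6q − 8 = −3q − 3 ⇒ q = 5/9.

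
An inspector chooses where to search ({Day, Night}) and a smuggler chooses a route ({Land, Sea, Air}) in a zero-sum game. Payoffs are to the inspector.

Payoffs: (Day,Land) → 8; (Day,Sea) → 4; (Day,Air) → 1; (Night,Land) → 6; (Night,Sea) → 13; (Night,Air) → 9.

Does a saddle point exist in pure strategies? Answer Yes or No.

Row minima: Day → 1, Night → 6; maximin = 6.
Column maxima: Land → 8, Sea → 13, Air → 9; minimax = 8.
6 ≠ 8, so no pure-strategy equilibrium exists.

No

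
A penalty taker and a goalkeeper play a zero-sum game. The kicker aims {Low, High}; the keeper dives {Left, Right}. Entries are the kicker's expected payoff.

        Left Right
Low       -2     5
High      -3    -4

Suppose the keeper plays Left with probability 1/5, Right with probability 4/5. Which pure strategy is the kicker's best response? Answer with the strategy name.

Expected payoff of Low: (1/5)·(-2) + (4/5)·5 = 18/5.
Expected payoff of High: (1/5)·(-3) + (4/5)·(-4) = -19/5.
The largest is 18/5, so the kicker's best response is Low.

Low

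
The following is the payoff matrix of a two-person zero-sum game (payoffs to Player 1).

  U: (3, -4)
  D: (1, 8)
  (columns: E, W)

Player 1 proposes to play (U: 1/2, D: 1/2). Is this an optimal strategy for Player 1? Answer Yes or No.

Against E this mix gives (1/2)·3 + (1/2)·1 = 2.
Against W this mix gives (1/2)·(-4) + (1/2)·8 = 2.
All of Player 2's active replies (E, W) yield 2, and no column does worse for Player 1. The mix makes Player 2 indifferent and guarantees 2, so it is optimal.

Yes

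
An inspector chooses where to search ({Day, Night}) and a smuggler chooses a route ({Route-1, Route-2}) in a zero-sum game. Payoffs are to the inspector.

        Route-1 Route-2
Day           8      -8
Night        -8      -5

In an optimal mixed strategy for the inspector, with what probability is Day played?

3/19

Row minima: Day → -8, Night → -8; maximin = -8.
Column maxima: Route-1 → 8, Route-2 → -5; minimax = -5.
-8 ≠ -5, so there is no saddle point; optimal play is mixed.
Let the inspector play Day with probability p. Expected payoff against Route-1: 8p + (-8)(1−p) = 16p − 8; against Route-2: (-8)p + (-5)(1−p) = −3p − 5.
Setting these equal: 16p − 8 = −3p − 5 ⇒ 19p = 3 ⇒ p = 3/19, and the value is (16)·(3/19) − 8 = -104/19.
For the smuggler: with q = P(Route-1), equating Day's and Night's payoffs gives 16q − 8 = −3q − 5 ⇒ q = 3/19.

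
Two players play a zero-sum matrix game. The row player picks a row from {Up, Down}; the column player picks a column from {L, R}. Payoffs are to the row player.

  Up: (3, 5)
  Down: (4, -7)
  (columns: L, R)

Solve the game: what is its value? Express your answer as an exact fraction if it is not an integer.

41/13

Row minima: Up → 3, Down → -7; maximin = 3.
Column maxima: L → 4, R → 5; minimax = 4.
3 ≠ 4, so there is no saddle point; optimal play is mixed.
Let the row player play Up with probability p. Expected payoff against L: 3p + 4(1−p) = −p + 4; against R: 5p + (-7)(1−p) = 12p − 7.
Setting these equal: −p + 4 = 12p − 7 ⇒ −13p = -11 ⇒ p = 11/13, and the value is (-1)·(11/13) + 4 = 41/13.
For the column player: with q = P(L), equating Up's and Down's payoffs gives −2q + 5 = 11q − 7 ⇒ q = 12/13.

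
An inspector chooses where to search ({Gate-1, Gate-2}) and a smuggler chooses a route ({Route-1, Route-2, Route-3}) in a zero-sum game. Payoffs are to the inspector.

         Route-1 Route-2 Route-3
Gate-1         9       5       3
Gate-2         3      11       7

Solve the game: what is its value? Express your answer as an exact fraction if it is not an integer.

Row minima: Gate-1 → 3, Gate-2 → 3; maximin = 3.
Column maxima: Route-1 → 9, Route-2 → 11, Route-3 → 7; minimax = 7.
3 ≠ 7, so there is no saddle point; optimal play is mixed.
Route-2 is strictly dominated by Route-3 (it gives the inspector strictly more in every row), so the smuggler never plays it.
On the remaining 2×2 (Gate-1, Gate-2 vs Route-1, Route-3):
Let the inspector play Gate-1 with probability p. Expected payoff against Route-1: 9p + 3(1−p) = 6p + 3; against Route-3: 3p + 7(1−p) = −4p + 7.
Setting these equal: 6p + 3 = −4p + 7 ⇒ 10p = 4 ⇒ p = 2/5, and the value is (6)·(2/5) + 3 = 27/5.
For the smuggler: with q = P(Route-1), equating Gate-1's and Gate-2's payoffs gives 6q + 3 = −4q + 7 ⇒ q = 2/5.

27/5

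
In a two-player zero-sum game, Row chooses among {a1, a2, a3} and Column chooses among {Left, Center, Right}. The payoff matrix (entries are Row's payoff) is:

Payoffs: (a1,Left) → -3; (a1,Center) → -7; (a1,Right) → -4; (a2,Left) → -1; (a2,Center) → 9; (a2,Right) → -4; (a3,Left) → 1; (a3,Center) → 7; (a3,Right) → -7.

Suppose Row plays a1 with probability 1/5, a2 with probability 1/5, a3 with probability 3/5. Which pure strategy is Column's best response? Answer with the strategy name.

If Column plays Left, Row's expected payoff is (1/5)·(-3) + (1/5)·(-1) + (3/5)·1 = -1/5.
If Column plays Center, Row's expected payoff is (1/5)·(-7) + (1/5)·9 + (3/5)·7 = 23/5.
If Column plays Right, Row's expected payoff is (1/5)·(-4) + (1/5)·(-4) + (3/5)·(-7) = -29/5.
Column minimizes Row's payoff; the smallest is -29/5, so the best response is Right.

Right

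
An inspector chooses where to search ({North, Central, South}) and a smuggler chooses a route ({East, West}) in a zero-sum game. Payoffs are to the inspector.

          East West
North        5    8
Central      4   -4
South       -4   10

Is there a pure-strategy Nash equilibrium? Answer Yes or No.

Row minima: North → 5, Central → -4, South → -4; maximin = 5.
Column maxima: East → 5, West → 10; minimax = 5.
maximin = minimax = 5, so a saddle point exists.

Yes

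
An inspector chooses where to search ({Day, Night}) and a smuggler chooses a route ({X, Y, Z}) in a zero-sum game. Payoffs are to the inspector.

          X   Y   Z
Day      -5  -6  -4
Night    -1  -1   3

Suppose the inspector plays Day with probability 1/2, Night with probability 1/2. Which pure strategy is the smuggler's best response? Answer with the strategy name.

If the smuggler plays X, the inspector's expected payoff is (1/2)·(-5) + (1/2)·(-1) = -3.
If the smuggler plays Y, the inspector's expected payoff is (1/2)·(-6) + (1/2)·(-1) = -7/2.
If the smuggler plays Z, the inspector's expected payoff is (1/2)·(-4) + (1/2)·3 = -1/2.
The smuggler minimizes the inspector's payoff; the smallest is -7/2, so the best response is Y.

Y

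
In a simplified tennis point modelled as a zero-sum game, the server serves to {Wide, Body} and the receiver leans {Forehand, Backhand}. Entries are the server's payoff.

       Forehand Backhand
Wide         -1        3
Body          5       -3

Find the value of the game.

1

Row minima: Wide → -1, Body → -3; maximin = -1.
Column maxima: Forehand → 5, Backhand → 3; minimax = 3.
-1 ≠ 3, so there is no saddle point; optimal play is mixed.
Let the server play Wide with probability p. Expected payoff against Forehand: (-1)p + 5(1−p) = −6p + 5; against Backhand: 3p + (-3)(1−p) = 6p − 3.
Setting these equal: −6p + 5 = 6p − 3 ⇒ −12p = -8 ⇒ p = 2/3, and the value is (-6)·(2/3) + 5 = 1.
For the receiver: with q = P(Forehand), equating Wide's and Body's payoffs gives −4q + 3 = 8q − 3 ⇒ q = 1/2.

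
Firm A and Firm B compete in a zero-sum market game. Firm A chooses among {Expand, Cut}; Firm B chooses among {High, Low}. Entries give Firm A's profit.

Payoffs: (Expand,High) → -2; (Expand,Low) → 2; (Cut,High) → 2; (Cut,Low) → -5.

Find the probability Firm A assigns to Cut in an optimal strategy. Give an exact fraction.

Row minima: Expand → -2, Cut → -5; maximin = -2.
Column maxima: High → 2, Low → 2; minimax = 2.
-2 ≠ 2, so there is no saddle point; optimal play is mixed.
Let Firm A play Expand with probability p. Expected payoff against High: (-2)p + 2(1−p) = −4p + 2; against Low: 2p + (-5)(1−p) = 7p − 5.
Setting these equal: −4p + 2 = 7p − 5 ⇒ −11p = -7 ⇒ p = 7/11, and the value is (-4)·(7/11) + 2 = -6/11.
For Firm B: with q = P(High), equating Expand's and Cut's payoffs gives −4q + 2 = 7q − 5 ⇒ q = 7/11.

4/11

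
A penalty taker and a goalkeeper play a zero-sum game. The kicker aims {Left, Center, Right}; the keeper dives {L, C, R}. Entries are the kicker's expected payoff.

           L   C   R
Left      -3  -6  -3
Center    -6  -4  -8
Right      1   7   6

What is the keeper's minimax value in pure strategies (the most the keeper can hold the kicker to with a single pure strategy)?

Column maxima: L → 1, C → 7, R → 6.
The smallest of these is 1.

1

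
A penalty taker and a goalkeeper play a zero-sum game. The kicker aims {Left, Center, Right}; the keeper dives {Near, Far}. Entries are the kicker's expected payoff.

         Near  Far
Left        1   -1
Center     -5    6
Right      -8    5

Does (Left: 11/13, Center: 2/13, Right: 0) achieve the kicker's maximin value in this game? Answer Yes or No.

Yes

Against Near this mix gives (11/13)·1 + (2/13)·(-5) = 1/13.
Against Far this mix gives (11/13)·(-1) + (2/13)·6 = 1/13.
All of the keeper's active replies (Near, Far) yield 1/13, and no column does worse for the kicker. The mix makes the keeper indifferent and guarantees 1/13, so it is optimal.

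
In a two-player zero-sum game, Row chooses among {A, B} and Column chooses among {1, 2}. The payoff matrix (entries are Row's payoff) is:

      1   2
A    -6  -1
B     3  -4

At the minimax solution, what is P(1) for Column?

Row minima: A → -6, B → -4; maximin = -4.
Column maxima: 1 → 3, 2 → -1; minimax = -1.
-4 ≠ -1, so there is no saddle point; optimal play is mixed.
Let Row play A with probability p. Expected payoff against 1: (-6)p + 3(1−p) = −9p + 3; against 2: (-1)p + (-4)(1−p) = 3p − 4.
Setting these equal: −9p + 3 = 3p − 4 ⇒ −12p = -7 ⇒ p = 7/12, and the value is (-9)·(7/12) + 3 = -9/4.
For Column: with q = P(1), equating A's and B's payoffs gives −5q − 1 = 7q − 4 ⇒ q = 1/4.

1/4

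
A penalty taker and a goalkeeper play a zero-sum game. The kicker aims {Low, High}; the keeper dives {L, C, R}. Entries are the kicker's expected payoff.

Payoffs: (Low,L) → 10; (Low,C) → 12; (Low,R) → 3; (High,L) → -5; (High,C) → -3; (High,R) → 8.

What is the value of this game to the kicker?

19/4

Row minima: Low → 3, High → -5; maximin = 3.
Column maxima: L → 10, C → 12, R → 8; minimax = 8.
3 ≠ 8, so there is no saddle point; optimal play is mixed.
C is strictly dominated by L (it gives the kicker strictly more in every row), so the keeper never plays it.
On the remaining 2×2 (Low, High vs L, R):
Let the kicker play Low with probability p. Expected payoff against L: 10p + (-5)(1−p) = 15p − 5; against R: 3p + 8(1−p) = −5p + 8.
Setting these equal: 15p − 5 = −5p + 8 ⇒ 20p = 13 ⇒ p = 13/20, and the value is (15)·(13/20) − 5 = 19/4.
For the keeper: with q = P(L), equating Low's and High's payoffs gives 7q + 3 = −13q + 8 ⇒ q = 1/4.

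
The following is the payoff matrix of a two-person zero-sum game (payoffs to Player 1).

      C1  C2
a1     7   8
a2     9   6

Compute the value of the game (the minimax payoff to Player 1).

Row minima: a1 → 7, a2 → 6; maximin = 7.
Column maxima: C1 → 9, C2 → 8; minimax = 8.
7 ≠ 8, so there is no saddle point; optimal play is mixed.
Let Player 1 play a1 with probability p. Expected payoff against C1: 7p + 9(1−p) = −2p + 9; against C2: 8p + 6(1−p) = 2p + 6.
Setting these equal: −2p + 9 = 2p + 6 ⇒ −4p = -3 ⇒ p = 3/4, and the value is (-2)·(3/4) + 9 = 15/2.
For Player 2: with q = P(C1), equating a1's and a2's payoffs gives −q + 8 = 3q + 6 ⇒ q = 1/2.

15/2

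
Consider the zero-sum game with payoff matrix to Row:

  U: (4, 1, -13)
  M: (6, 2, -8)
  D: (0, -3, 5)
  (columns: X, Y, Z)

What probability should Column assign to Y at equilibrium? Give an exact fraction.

Row minima: U → -13, M → -8, D → -3; maximin = -3.
Column maxima: X → 6, Y → 2, Z → 5; minimax = 2.
-3 ≠ 2, so there is no saddle point; optimal play is mixed.
U is strictly dominated by M, so Row never plays it.
X is strictly dominated by Y (it gives Row strictly more in every row), so Column never plays it.
On the remaining 2×2 (M, D vs Y, Z):
Let Row play M with probability p. Expected payoff against Y: 2p + (-3)(1−p) = 5p − 3; against Z: (-8)p + 5(1−p) = −13p + 5.
Setting these equal: 5p − 3 = −13p + 5 ⇒ 18p = 8 ⇒ p = 4/9, and the value is (5)·(4/9) − 3 = -7/9.
For Column: with q = P(Y), equating M's and D's payoffs gives 10q − 8 = −8q + 5 ⇒ q = 13/18.

13/18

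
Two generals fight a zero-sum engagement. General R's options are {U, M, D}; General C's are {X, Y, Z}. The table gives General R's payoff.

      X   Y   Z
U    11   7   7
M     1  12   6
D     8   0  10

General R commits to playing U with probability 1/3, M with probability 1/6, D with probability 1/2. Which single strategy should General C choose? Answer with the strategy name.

Y

If General C plays X, General R's expected payoff is (1/3)·11 + (1/6)·1 + (1/2)·8 = 47/6.
If General C plays Y, General R's expected payoff is (1/3)·7 + (1/6)·12 + (1/2)·0 = 13/3.
If General C plays Z, General R's expected payoff is (1/3)·7 + (1/6)·6 + (1/2)·10 = 25/3.
General C minimizes General R's payoff; the smallest is 13/3, so the best response is Y.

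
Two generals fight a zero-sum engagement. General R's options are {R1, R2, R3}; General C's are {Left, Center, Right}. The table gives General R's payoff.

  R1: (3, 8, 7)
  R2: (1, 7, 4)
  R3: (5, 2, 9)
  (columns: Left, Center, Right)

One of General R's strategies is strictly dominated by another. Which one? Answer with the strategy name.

R2

R1 gives a strictly higher payoff than R2 against every column: 3 > 1, 8 > 7, 7 > 4.
So R2 is strictly dominated and General R never plays it.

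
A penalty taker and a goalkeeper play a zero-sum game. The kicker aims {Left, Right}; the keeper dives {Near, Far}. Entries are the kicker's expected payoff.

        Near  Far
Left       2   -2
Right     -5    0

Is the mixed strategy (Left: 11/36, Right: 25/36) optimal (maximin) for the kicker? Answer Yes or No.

No

Against Near this mix gives (11/36)·2 + (25/36)·(-5) = -103/36.
Against Far this mix gives (11/36)·(-2) + (25/36)·0 = -11/18.
The keeper will play Near, holding the kicker to -103/36. Shifting weight toward the row that does better against Near would raise this floor (the equalizing mix achieves -10/9 against both Near and Far), so the proposed strategy is not optimal.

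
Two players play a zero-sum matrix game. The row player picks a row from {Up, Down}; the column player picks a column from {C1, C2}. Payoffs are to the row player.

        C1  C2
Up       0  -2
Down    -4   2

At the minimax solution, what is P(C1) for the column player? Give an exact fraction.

Row minima: Up → -2, Down → -4; maximin = -2.
Column maxima: C1 → 0, C2 → 2; minimax = 0.
-2 ≠ 0, so there is no saddle point; optimal play is mixed.
Let the row player play Up with probability p. Expected payoff against C1: 0p + (-4)(1−p) = 4p − 4; against C2: (-2)p + 2(1−p) = −4p + 2.
Setting these equal: 4p − 4 = −4p + 2 ⇒ 8p = 6 ⇒ p = 3/4, and the value is (4)·(3/4) − 4 = -1.
For the column player: with q = P(C1), equating Up's and Down's payoffs gives 2q − 2 = −6q + 2 ⇒ q = 1/2.

1/2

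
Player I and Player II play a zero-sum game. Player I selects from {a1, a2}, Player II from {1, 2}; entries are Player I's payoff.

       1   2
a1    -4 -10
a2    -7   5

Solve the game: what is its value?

Row minima: a1 → -10, a2 → -7; maximin = -7.
Column maxima: 1 → -4, 2 → 5; minimax = -4.
-7 ≠ -4, so there is no saddle point; optimal play is mixed.
Let Player I play a1 with probability p. Expected payoff against 1: (-4)p + (-7)(1−p) = 3p − 7; against 2: (-10)p + 5(1−p) = −15p + 5.
Setting these equal: 3p − 7 = −15p + 5 ⇒ 18p = 12 ⇒ p = 2/3, and the value is (3)·(2/3) − 7 = -5.
For Player II: with q = P(1), equating a1's and a2's payoffs gives 6q − 10 = −12q + 5 ⇒ q = 5/6.

-5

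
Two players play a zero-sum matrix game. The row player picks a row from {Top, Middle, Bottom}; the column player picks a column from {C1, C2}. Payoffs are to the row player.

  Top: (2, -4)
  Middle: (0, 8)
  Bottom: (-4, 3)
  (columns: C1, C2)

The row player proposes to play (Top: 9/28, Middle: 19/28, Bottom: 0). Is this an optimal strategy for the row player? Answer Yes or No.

Against C1 this mix gives (9/28)·2 + (19/28)·0 = 9/14.
Against C2 this mix gives (9/28)·(-4) + (19/28)·8 = 29/7.
The column player will play C1, holding the row player to 9/14. Shifting weight toward the row that does better against C1 would raise this floor (the equalizing mix achieves 8/7 against both C1 and C2), so the proposed strategy is not optimal.

No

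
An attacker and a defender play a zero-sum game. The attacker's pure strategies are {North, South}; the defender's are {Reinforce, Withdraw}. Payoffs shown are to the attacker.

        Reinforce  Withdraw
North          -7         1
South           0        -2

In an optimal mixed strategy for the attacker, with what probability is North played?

1/5

Row minima: North → -7, South → -2; maximin = -2.
Column maxima: Reinforce → 0, Withdraw → 1; minimax = 0.
-2 ≠ 0, so there is no saddle point; optimal play is mixed.
Let the attacker play North with probability p. Expected payoff against Reinforce: (-7)p + 0(1−p) = −7p; against Withdraw: 1p + (-2)(1−p) = 3p − 2.
Setting these equal: −7p = 3p − 2 ⇒ −10p = -2 ⇒ p = 1/5, and the value is (-7)·(1/5) = -7/5.
For the defender: with q = P(Reinforce), equating North's and South's payoffs gives −8q + 1 = 2q − 2 ⇒ q = 3/10.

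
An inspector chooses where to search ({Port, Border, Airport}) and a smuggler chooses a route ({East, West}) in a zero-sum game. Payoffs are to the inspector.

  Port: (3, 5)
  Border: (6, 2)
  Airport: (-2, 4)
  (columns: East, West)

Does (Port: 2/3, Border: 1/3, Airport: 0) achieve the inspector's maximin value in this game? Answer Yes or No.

Against East this mix gives (2/3)·3 + (1/3)·6 = 4.
Against West this mix gives (2/3)·5 + (1/3)·2 = 4.
All of the smuggler's active replies (East, West) yield 4, and no column does worse for the inspector. The mix makes the smuggler indifferent and guarantees 4, so it is optimal.

Yes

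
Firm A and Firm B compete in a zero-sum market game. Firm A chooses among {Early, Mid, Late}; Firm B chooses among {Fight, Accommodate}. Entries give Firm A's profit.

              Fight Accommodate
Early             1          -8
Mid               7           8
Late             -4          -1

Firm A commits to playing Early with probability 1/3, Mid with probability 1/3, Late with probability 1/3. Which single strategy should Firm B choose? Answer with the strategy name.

If Firm B plays Fight, Firm A's expected payoff is (1/3)·1 + (1/3)·7 + (1/3)·(-4) = 4/3.
If Firm B plays Accommodate, Firm A's expected payoff is (1/3)·(-8) + (1/3)·8 + (1/3)·(-1) = -1/3.
Firm B minimizes Firm A's payoff; the smallest is -1/3, so the best response is Accommodate.

Accommodate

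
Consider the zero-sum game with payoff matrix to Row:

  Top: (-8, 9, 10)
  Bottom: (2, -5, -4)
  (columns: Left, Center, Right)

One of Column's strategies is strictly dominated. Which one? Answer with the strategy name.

Right

Center holds Row's payoff strictly below Right in every row: 9 < 10, -5 < -4.
So Right is strictly dominated for Column.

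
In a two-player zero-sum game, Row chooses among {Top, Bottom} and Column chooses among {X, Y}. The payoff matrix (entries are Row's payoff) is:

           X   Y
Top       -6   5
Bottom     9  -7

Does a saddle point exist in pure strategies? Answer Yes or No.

No

Row minima: Top → -6, Bottom → -7; maximin = -6.
Column maxima: X → 9, Y → 5; minimax = 5.
-6 ≠ 5, so no pure-strategy equilibrium exists.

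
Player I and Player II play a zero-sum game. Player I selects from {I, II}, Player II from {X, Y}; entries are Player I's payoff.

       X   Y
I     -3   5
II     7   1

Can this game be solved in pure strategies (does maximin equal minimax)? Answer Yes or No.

No

Row minima: I → -3, II → 1; maximin = 1.
Column maxima: X → 7, Y → 5; minimax = 5.
1 ≠ 5, so no pure-strategy equilibrium exists.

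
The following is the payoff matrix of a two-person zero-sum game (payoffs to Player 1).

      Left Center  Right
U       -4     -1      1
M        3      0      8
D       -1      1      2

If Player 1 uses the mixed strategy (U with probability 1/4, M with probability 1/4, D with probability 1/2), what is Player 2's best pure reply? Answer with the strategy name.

If Player 2 plays Left, Player 1's expected payoff is (1/4)·(-4) + (1/4)·3 + (1/2)·(-1) = -3/4.
If Player 2 plays Center, Player 1's expected payoff is (1/4)·(-1) + (1/4)·0 + (1/2)·1 = 1/4.
If Player 2 plays Right, Player 1's expected payoff is (1/4)·1 + (1/4)·8 + (1/2)·2 = 13/4.
Player 2 minimizes Player 1's payoff; the smallest is -3/4, so the best response is Left.

Left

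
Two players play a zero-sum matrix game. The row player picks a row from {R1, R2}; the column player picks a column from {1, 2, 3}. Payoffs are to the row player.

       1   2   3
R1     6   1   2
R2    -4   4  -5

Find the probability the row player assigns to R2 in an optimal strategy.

1/10

Row minima: R1 → 1, R2 → -5; maximin = 1.
Column maxima: 1 → 6, 2 → 4, 3 → 2; minimax = 2.
1 ≠ 2, so there is no saddle point; optimal play is mixed.
1 is strictly dominated by 3 (it gives the row player strictly more in every row), so the column player never plays it.
On the remaining 2×2 (R1, R2 vs 2, 3):
Let the row player play R1 with probability p. Expected payoff against 2: 1p + 4(1−p) = −3p + 4; against 3: 2p + (-5)(1−p) = 7p − 5.
Setting these equal: −3p + 4 = 7p − 5 ⇒ −10p = -9 ⇒ p = 9/10, and the value is (-3)·(9/10) + 4 = 13/10.
For the column player: with q = P(2), equating R1's and R2's payoffs gives −q + 2 = 9q − 5 ⇒ q = 7/10.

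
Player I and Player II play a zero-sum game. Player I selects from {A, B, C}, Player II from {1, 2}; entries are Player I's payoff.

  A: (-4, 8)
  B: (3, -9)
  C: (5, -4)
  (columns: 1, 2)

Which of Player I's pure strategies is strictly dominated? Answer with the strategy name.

C gives a strictly higher payoff than B against every column: 5 > 3, -4 > -9.
So B is strictly dominated and Player I never plays it.

B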